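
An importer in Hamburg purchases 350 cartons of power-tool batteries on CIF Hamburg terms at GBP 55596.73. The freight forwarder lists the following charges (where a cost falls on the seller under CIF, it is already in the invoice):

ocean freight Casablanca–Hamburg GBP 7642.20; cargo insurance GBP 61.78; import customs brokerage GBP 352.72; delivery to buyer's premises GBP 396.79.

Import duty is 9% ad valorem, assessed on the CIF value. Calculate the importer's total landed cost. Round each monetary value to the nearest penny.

Total landed cost: GBP 61349.95

CIF: the seller pays costs through ocean freight and marine insurance to the destination port.
Already in the invoice (seller's account under CIF): freight, insurance — exclude.
The CIF price already equals the CIF value: 55596.73
Import duty = 55596.73 × 9% = 5003.71
Buyer bears: brokerage 352.72 + delivery 396.79 + duty 5003.71 = 5753.22
Landed cost = invoice 55596.73 + 5753.22 = 61349.95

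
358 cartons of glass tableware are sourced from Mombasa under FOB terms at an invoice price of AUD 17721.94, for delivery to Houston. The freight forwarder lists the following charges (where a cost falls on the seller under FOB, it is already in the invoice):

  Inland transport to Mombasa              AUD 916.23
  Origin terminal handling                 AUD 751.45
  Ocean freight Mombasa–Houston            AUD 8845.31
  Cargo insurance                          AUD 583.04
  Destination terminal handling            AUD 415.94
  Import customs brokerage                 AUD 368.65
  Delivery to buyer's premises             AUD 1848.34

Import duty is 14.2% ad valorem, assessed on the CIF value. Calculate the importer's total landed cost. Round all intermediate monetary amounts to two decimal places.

Total landed cost: AUD 33638.56

FOB: the seller bears costs until goods are on board at the origin port; the buyer bears freight, insurance and all costs thereafter.
Already in the invoice (seller's account under FOB): inland to port, origin terminal — exclude.
CIF value = FOB price + freight + insurance = 17721.94 + 8845.31 + 583.04 = 27150.29
Import duty = 27150.29 × 14.2% = 3855.34
Buyer bears: freight 8845.31 + insurance 583.04 + destination terminal 415.94 + brokerage 368.65 + delivery 1848.34 + duty 3855.34 = 15916.62
Landed cost = invoice 17721.94 + 15916.62 = 33638.56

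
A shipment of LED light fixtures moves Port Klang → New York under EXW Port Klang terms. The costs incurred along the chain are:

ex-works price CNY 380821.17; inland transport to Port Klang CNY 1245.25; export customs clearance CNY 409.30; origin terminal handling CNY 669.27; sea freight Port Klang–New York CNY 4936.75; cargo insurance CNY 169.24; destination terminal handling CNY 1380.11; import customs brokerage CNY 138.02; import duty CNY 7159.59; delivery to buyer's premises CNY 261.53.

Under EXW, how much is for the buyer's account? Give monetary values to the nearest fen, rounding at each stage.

EXW: the seller makes goods available at their premises; the buyer bears all onward costs.
Seller's account: goods 380821.17 = 380821.17
Buyer's account: inland to port 1245.25 + export clearance 409.30 + origin terminal 669.27 + freight 4936.75 + insurance 169.24 + destination terminal 1380.11 + brokerage 138.02 + duty 7159.59 + delivery 261.53 = 16369.06

Buyer's account: CNY 16369.06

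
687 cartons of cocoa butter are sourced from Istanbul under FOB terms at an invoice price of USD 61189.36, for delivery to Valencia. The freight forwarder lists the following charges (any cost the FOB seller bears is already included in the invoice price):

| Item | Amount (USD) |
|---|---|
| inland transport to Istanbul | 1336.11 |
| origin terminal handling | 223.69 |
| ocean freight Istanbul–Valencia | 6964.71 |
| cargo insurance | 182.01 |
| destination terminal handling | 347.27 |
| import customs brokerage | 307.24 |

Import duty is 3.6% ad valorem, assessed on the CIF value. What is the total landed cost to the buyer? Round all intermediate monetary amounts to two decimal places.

FOB: the seller bears costs until goods are on board at the origin port; the buyer bears freight, insurance and all costs thereafter.
Already in the invoice (seller's account under FOB): inland to port, origin terminal — exclude.
CIF value = FOB price + freight + insurance = 61189.36 + 6964.71 + 182.01 = 68336.08
Import duty = 68336.08 × 3.6% = 2460.10
Buyer bears: freight 6964.71 + insurance 182.01 + destination terminal 347.27 + brokerage 307.24 + duty 2460.10 = 10261.33
Landed cost = invoice 61189.36 + 10261.33 = 71450.69

Total landed cost: USD 71450.69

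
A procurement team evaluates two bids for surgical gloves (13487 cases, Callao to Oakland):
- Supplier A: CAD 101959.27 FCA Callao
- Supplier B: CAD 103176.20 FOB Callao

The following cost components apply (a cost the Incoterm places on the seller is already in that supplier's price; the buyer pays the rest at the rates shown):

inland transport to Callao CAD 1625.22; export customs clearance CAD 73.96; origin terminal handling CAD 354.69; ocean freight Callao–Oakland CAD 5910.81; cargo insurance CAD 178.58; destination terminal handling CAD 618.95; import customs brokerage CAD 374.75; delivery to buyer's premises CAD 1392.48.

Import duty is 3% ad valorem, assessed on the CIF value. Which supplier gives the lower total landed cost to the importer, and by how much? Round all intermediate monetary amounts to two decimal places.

Supplier A is cheaper by CAD 888.11

Supplier A (FCA):
CIF value = FCA price + origin terminal + freight + insurance = 101959.27 + 354.69 + 5910.81 + 178.58 = 108403.35
Import duty = 108403.35 × 3% = 3252.10
Buyer bears (A): 354.69 + 5910.81 + 178.58 + 618.95 + 374.75 + 1392.48 = 8830.26
Landed cost (A) = invoice 101959.27 + 8830.26 + duty 3252.10 = 114041.63
Supplier B (FOB):
CIF value = FOB price + freight + insurance = 103176.20 + 5910.81 + 178.58 = 109265.59
Import duty = 109265.59 × 3% = 3277.97
Buyer bears (B): 5910.81 + 178.58 + 618.95 + 374.75 + 1392.48 = 8475.57
Landed cost (B) = invoice 103176.20 + 8475.57 + duty 3277.97 = 114929.74
Difference = |114041.63 − 114929.74| = 888.11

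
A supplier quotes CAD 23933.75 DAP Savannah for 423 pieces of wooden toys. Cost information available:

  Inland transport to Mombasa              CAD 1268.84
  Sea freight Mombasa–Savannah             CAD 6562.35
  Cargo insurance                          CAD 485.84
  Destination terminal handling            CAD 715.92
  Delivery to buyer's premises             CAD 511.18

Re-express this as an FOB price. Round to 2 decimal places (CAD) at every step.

Not relevant to the conversion: inland to port — on the seller under both DAP and FOB; already in the DAP price and stays in the FOB price.
From DAP to FOB, the seller no longer bears: freight, insurance, destination terminal, delivery.
FOB price = 23933.75 − 6562.35 − 485.84 − 715.92 − 511.18 = 15658.46

FOB price: CAD 15658.46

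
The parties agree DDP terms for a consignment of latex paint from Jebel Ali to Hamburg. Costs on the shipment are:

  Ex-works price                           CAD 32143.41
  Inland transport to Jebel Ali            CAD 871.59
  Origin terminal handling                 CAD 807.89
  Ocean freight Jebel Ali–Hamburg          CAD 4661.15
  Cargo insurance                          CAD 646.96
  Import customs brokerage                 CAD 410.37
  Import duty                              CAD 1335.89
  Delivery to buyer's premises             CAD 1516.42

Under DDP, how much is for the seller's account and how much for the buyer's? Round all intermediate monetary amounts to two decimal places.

DDP: the seller bears all costs including import duty.
Seller's account: goods 32143.41 + inland to port 871.59 + origin terminal 807.89 + freight 4661.15 + insurance 646.96 + brokerage 410.37 + duty 1335.89 + delivery 1516.42 = 42393.68
Buyer's account: 0.00

Seller: CAD 42393.68; buyer: CAD 0.00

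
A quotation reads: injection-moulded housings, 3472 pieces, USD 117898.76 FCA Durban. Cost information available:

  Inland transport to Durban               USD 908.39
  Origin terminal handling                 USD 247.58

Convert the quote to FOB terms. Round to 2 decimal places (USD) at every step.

Not relevant to the conversion: inland to port — on the seller under both FCA and FOB; already in the FCA price and stays in the FOB price.
From FCA to FOB, the seller additionally bears: origin terminal.
FOB price = 117898.76 + 247.58 = 118146.34

FOB price: USD 118146.34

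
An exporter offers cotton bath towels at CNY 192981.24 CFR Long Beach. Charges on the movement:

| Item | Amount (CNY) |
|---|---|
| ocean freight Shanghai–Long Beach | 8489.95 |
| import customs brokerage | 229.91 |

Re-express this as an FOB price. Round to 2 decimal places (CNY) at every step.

FOB price: CNY 184491.29

Not relevant to the conversion: brokerage — on the buyer under both terms; not part of either seller's price.
From CFR to FOB, the seller no longer bears: freight.
FOB price = 192981.24 − 8489.95 = 184491.29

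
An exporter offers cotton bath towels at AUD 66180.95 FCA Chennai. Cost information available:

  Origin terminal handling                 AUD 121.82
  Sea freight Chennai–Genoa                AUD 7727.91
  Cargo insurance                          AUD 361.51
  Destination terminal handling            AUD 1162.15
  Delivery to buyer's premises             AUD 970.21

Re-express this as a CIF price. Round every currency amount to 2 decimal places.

Not relevant to the conversion: destination terminal, delivery — on the buyer under both terms; not part of either seller's price.
From FCA to CIF, the seller additionally bears: origin terminal, freight, insurance.
CIF price = 66180.95 + 121.82 + 7727.91 + 361.51 = 74392.19

CIF price: AUD 74392.19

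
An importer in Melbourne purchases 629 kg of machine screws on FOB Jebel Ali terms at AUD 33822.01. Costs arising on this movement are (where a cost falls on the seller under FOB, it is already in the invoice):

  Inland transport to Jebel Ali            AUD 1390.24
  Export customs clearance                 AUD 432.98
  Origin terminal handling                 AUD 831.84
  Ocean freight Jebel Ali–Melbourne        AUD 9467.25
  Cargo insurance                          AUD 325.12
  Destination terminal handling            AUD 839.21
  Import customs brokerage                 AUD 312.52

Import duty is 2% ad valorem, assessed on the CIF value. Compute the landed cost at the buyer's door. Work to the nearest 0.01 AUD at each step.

FOB: the seller bears costs until goods are on board at the origin port; the buyer bears freight, insurance and all costs thereafter.
Already in the invoice (seller's account under FOB): inland to port, export clearance, origin terminal — exclude.
CIF value = FOB price + freight + insurance = 33822.01 + 9467.25 + 325.12 = 43614.38
Import duty = 43614.38 × 2% = 872.29
Buyer bears: freight 9467.25 + insurance 325.12 + destination terminal 839.21 + brokerage 312.52 + duty 872.29 = 11816.39
Landed cost = invoice 33822.01 + 11816.39 = 45638.40

Total landed cost: AUD 45638.40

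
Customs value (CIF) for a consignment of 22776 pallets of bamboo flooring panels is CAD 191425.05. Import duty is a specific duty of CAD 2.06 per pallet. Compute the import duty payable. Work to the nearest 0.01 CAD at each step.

Import duty: CAD 46918.56

Import duty = 22776 × 2.06 = 46918.56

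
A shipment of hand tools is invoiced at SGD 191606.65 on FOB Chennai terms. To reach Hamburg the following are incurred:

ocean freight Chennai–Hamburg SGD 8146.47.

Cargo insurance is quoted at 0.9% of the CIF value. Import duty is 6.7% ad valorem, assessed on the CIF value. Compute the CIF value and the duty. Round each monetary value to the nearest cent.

CIF value: SGD 201567.23; import duty: SGD 13505.00

Let C be the CIF value. C = FOB price + freight + 0.9% × C
C − 0.9% × C = 191606.65 + 8146.47
0.991 × C = 199753.12
C = 199753.12 / 0.991 = 201567.23
Insurance premium = 0.9% × 201567.23 = 1814.11
Import duty = 201567.23 × 6.7% = 13505.00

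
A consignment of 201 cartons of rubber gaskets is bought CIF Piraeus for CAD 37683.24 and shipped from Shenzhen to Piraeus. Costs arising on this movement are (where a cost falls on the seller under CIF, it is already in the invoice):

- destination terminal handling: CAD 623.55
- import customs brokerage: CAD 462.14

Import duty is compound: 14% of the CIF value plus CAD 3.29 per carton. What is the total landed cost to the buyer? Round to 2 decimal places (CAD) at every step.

CIF: the seller pays costs through ocean freight and marine insurance to the destination port.
The CIF price already equals the CIF value: 37683.24
Ad valorem component: 37683.24 × 14% = 5275.65
Specific component: 201 × 3.29 = 661.29
Import duty = 5275.65 + 661.29 = 5936.94
Buyer bears: destination terminal 623.55 + brokerage 462.14 + duty 5936.94 = 7022.63
Landed cost = invoice 37683.24 + 7022.63 = 44705.87

Total landed cost: CAD 44705.87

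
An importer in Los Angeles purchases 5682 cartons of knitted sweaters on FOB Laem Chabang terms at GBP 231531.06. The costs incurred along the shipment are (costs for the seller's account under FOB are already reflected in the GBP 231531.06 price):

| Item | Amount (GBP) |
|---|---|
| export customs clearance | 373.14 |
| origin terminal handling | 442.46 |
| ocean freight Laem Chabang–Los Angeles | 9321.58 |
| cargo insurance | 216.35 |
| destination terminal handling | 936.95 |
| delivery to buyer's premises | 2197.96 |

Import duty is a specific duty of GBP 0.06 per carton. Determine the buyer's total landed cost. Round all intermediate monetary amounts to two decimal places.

FOB: the seller bears costs until goods are on board at the origin port; the buyer bears freight, insurance and all costs thereafter.
Already in the invoice (seller's account under FOB): export clearance, origin terminal — exclude.
CIF value = FOB price + freight + insurance = 231531.06 + 9321.58 + 216.35 = 241068.99
Import duty = 5682 × 0.06 = 340.92
Buyer bears: freight 9321.58 + insurance 216.35 + destination terminal 936.95 + delivery 2197.96 + duty 340.92 = 13013.76
Landed cost = invoice 231531.06 + 13013.76 = 244544.82

Total landed cost: GBP 244544.82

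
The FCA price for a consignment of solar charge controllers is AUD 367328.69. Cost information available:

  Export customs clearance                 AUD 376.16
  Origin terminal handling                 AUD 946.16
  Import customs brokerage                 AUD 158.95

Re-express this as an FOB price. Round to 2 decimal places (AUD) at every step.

Not relevant to the conversion: export clearance — on the seller under both FCA and FOB; already in the FCA price and stays in the FOB price. brokerage — on the buyer under both terms; not part of either seller's price.
From FCA to FOB, the seller additionally bears: origin terminal.
FOB price = 367328.69 + 946.16 = 368274.85

FOB price: AUD 368274.85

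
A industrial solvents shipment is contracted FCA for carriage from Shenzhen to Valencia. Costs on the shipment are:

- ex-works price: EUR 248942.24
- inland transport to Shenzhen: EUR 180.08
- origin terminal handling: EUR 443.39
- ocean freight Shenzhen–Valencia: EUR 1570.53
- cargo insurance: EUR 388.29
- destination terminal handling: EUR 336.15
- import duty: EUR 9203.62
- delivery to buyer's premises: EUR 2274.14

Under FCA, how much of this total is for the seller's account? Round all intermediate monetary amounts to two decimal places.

Seller's account: EUR 249122.32

FCA: the seller delivers export-cleared goods to the carrier; the buyer bears costs from that point.
Seller's account: goods 248942.24 + inland to port 180.08 = 249122.32
Buyer's account: origin terminal 443.39 + freight 1570.53 + insurance 388.29 + destination terminal 336.15 + duty 9203.62 + delivery 2274.14 = 14216.12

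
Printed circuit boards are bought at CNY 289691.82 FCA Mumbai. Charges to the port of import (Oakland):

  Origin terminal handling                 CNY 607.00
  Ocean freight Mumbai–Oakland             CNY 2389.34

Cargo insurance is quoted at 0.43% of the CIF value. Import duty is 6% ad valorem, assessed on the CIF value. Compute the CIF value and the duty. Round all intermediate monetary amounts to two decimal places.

Let C be the CIF value. C = FCA price + pre-shipment costs + freight + 0.43% × C
C − 0.43% × C = 289691.82 + 607.00 + 2389.34
0.9957 × C = 292688.16
C = 292688.16 / 0.9957 = 293952.15
Insurance premium = 0.43% × 293952.15 = 1263.99
Import duty = 293952.15 × 6% = 17637.13

CIF value: CNY 293952.15; import duty: CNY 17637.13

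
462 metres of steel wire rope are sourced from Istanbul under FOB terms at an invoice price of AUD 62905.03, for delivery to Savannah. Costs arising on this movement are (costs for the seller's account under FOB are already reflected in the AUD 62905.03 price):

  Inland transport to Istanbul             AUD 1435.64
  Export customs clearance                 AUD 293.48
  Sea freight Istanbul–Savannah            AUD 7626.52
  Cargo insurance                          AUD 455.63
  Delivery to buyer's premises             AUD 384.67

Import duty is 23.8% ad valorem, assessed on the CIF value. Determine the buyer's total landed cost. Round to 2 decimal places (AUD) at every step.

FOB: the seller bears costs until goods are on board at the origin port; the buyer bears freight, insurance and all costs thereafter.
Already in the invoice (seller's account under FOB): inland to port, export clearance — exclude.
CIF value = FOB price + freight + insurance = 62905.03 + 7626.52 + 455.63 = 70987.18
Import duty = 70987.18 × 23.8% = 16894.95
Buyer bears: freight 7626.52 + insurance 455.63 + delivery 384.67 + duty 16894.95 = 25361.77
Landed cost = invoice 62905.03 + 25361.77 = 88266.80

Total landed cost: AUD 88266.80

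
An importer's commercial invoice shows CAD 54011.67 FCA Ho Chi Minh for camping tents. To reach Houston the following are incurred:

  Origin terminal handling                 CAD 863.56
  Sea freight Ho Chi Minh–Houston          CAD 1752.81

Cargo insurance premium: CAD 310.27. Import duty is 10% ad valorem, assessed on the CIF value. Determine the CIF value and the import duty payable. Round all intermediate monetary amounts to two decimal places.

CIF = FCA price + pre-shipment costs + freight + insurance
CIF = 54011.67 + 863.56 + 1752.81 + 310.27 = 56938.31
Import duty = 56938.31 × 10% = 5693.83

CIF value: CAD 56938.31; import duty: CAD 5693.83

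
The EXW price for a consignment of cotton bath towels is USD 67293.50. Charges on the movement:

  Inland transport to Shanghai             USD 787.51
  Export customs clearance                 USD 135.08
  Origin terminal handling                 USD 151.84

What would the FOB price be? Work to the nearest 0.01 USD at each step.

FOB price: USD 68367.93

From EXW to FOB, the seller additionally bears: inland to port, export clearance, origin terminal.
FOB price = 67293.50 + 787.51 + 135.08 + 151.84 = 68367.93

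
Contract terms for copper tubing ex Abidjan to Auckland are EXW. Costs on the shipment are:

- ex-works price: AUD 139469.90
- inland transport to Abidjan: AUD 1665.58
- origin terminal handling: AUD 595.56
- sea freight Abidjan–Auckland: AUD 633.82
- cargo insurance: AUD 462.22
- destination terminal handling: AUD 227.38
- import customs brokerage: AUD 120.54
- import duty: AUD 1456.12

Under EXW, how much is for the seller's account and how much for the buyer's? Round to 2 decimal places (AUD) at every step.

Seller: AUD 139469.90; buyer: AUD 5161.22

EXW: the seller makes goods available at their premises; the buyer bears all onward costs.
Seller's account: goods 139469.90 = 139469.90
Buyer's account: inland to port 1665.58 + origin terminal 595.56 + freight 633.82 + insurance 462.22 + destination terminal 227.38 + brokerage 120.54 + duty 1456.12 = 5161.22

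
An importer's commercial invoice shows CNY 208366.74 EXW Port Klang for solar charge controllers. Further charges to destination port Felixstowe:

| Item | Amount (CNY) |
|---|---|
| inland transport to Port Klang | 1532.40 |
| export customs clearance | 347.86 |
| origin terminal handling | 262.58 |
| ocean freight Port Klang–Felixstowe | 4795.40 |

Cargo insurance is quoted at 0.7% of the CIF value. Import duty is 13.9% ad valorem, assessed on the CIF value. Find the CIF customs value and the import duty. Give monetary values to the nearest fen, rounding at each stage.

Let C be the CIF value. C = EXW price + pre-shipment costs + freight + 0.7% × C
C − 0.7% × C = 208366.74 + 1532.40 + 347.86 + 262.58 + 4795.40
0.993 × C = 215304.98
C = 215304.98 / 0.993 = 216822.74
Insurance premium = 0.7% × 216822.74 = 1517.76
Import duty = 216822.74 × 13.9% = 30138.36

CIF value: CNY 216822.74; import duty: CNY 30138.36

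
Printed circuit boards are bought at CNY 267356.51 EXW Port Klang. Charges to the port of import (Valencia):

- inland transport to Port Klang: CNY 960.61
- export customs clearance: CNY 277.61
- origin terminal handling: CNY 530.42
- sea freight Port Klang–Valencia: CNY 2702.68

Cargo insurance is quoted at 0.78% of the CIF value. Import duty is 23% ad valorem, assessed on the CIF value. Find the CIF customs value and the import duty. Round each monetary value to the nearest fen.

Let C be the CIF value. C = EXW price + pre-shipment costs + freight + 0.78% × C
C − 0.78% × C = 267356.51 + 960.61 + 277.61 + 530.42 + 2702.68
0.9922 × C = 271827.83
C = 271827.83 / 0.9922 = 273964.76
Insurance premium = 0.78% × 273964.76 = 2136.93
Import duty = 273964.76 × 23% = 63011.89

CIF value: CNY 273964.76; import duty: CNY 63011.89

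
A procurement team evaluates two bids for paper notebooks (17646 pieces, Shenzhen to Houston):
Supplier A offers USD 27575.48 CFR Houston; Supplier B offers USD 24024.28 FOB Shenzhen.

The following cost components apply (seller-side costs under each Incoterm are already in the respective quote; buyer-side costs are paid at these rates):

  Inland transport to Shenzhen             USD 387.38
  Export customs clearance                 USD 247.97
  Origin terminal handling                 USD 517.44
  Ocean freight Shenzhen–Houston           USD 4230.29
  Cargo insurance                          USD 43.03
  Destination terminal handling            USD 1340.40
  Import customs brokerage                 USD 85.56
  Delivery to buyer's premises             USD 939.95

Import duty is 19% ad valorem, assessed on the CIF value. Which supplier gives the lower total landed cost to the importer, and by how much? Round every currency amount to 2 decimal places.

Supplier A (CFR):
CIF value = CFR price + insurance = 27575.48 + 43.03 = 27618.51
Import duty = 27618.51 × 19% = 5247.52
Buyer bears (A): 43.03 + 1340.40 + 85.56 + 939.95 = 2408.94
Landed cost (A) = invoice 27575.48 + 2408.94 + duty 5247.52 = 35231.94
Supplier B (FOB):
CIF value = FOB price + freight + insurance = 24024.28 + 4230.29 + 43.03 = 28297.60
Import duty = 28297.60 × 19% = 5376.54
Buyer bears (B): 4230.29 + 43.03 + 1340.40 + 85.56 + 939.95 = 6639.23
Landed cost (B) = invoice 24024.28 + 6639.23 + duty 5376.54 = 36040.05
Difference = |35231.94 − 36040.05| = 808.11

Supplier A is cheaper by USD 808.11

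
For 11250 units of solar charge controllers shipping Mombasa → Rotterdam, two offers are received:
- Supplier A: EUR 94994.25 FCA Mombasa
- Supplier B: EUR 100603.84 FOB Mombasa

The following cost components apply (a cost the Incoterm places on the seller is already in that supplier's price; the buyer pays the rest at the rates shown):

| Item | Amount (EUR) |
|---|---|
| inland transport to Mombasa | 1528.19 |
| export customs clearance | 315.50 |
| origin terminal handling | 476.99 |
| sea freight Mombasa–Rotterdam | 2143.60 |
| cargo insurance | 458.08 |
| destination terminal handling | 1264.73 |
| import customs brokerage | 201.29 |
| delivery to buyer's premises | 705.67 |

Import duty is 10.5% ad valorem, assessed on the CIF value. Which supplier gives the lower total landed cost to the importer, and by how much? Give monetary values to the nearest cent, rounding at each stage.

Supplier A is cheaper by EUR 5671.52

Supplier A (FCA):
CIF value = FCA price + origin terminal + freight + insurance = 94994.25 + 476.99 + 2143.60 + 458.08 = 98072.92
Import duty = 98072.92 × 10.5% = 10297.66
Buyer bears (A): 476.99 + 2143.60 + 458.08 + 1264.73 + 201.29 + 705.67 = 5250.36
Landed cost (A) = invoice 94994.25 + 5250.36 + duty 10297.66 = 110542.27
Supplier B (FOB):
CIF value = FOB price + freight + insurance = 100603.84 + 2143.60 + 458.08 = 103205.52
Import duty = 103205.52 × 10.5% = 10836.58
Buyer bears (B): 2143.60 + 458.08 + 1264.73 + 201.29 + 705.67 = 4773.37
Landed cost (B) = invoice 100603.84 + 4773.37 + duty 10836.58 = 116213.79
Difference = |110542.27 − 116213.79| = 5671.52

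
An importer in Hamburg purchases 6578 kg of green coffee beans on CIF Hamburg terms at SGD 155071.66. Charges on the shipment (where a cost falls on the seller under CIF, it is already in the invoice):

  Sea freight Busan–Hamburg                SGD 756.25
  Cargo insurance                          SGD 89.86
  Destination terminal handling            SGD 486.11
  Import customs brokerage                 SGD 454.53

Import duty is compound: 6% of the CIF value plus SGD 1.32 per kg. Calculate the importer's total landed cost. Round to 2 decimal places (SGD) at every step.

CIF: the seller pays costs through ocean freight and marine insurance to the destination port.
Already in the invoice (seller's account under CIF): freight, insurance — exclude.
The CIF price already equals the CIF value: 155071.66
Ad valorem component: 155071.66 × 6% = 9304.30
Specific component: 6578 × 1.32 = 8682.96
Import duty = 9304.30 + 8682.96 = 17987.26
Buyer bears: destination terminal 486.11 + brokerage 454.53 + duty 17987.26 = 18927.90
Landed cost = invoice 155071.66 + 18927.90 = 173999.56

Total landed cost: SGD 173999.56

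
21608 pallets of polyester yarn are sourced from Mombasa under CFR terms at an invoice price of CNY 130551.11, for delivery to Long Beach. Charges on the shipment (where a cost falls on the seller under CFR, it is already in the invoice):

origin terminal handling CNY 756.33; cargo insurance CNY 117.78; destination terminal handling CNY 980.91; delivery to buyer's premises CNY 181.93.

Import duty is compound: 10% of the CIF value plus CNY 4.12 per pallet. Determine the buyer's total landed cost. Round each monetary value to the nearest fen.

Total landed cost: CNY 233923.58

CFR: the seller pays costs through ocean freight to the destination port, but not insurance.
Already in the invoice (seller's account under CFR): origin terminal — exclude.
CIF value = CFR price + insurance = 130551.11 + 117.78 = 130668.89
Ad valorem component: 130668.89 × 10% = 13066.89
Specific component: 21608 × 4.12 = 89024.96
Import duty = 13066.89 + 89024.96 = 102091.85
Buyer bears: insurance 117.78 + destination terminal 980.91 + delivery 181.93 + duty 102091.85 = 103372.47
Landed cost = invoice 130551.11 + 103372.47 = 233923.58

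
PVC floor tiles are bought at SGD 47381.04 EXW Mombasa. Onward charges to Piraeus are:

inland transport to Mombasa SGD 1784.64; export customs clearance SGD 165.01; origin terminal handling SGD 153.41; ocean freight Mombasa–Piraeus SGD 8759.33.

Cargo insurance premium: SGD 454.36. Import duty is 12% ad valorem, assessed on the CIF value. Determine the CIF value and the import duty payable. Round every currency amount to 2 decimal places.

CIF = EXW price + pre-shipment costs + freight + insurance
CIF = 47381.04 + 1784.64 + 165.01 + 153.41 + 8759.33 + 454.36 = 58697.79
Import duty = 58697.79 × 12% = 7043.73

CIF value: SGD 58697.79; import duty: SGD 7043.73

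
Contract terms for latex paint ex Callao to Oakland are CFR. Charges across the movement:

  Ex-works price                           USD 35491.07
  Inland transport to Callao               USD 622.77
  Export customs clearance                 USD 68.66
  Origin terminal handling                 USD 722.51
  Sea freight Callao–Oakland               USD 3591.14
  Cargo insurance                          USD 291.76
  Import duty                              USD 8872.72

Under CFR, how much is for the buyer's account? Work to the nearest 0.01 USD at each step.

CFR: the seller pays costs through ocean freight to the destination port, but not insurance.
Seller's account: goods 35491.07 + inland to port 622.77 + export clearance 68.66 + origin terminal 722.51 + freight 3591.14 = 40496.15
Buyer's account: insurance 291.76 + duty 8872.72 = 9164.48

Buyer's account: USD 9164.48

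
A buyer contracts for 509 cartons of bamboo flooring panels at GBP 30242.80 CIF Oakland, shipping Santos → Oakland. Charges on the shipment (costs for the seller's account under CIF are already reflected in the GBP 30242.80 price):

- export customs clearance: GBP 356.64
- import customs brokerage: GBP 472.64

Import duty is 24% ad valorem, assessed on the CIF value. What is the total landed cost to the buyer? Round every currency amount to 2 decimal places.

CIF: the seller pays costs through ocean freight and marine insurance to the destination port.
Already in the invoice (seller's account under CIF): export clearance — exclude.
The CIF price already equals the CIF value: 30242.80
Import duty = 30242.80 × 24% = 7258.27
Buyer bears: brokerage 472.64 + duty 7258.27 = 7730.91
Landed cost = invoice 30242.80 + 7730.91 = 37973.71

Total landed cost: GBP 37973.71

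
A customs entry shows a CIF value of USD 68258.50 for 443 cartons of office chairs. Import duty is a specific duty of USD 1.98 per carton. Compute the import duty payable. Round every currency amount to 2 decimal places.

Import duty: USD 877.14

Import duty = 443 × 1.98 = 877.14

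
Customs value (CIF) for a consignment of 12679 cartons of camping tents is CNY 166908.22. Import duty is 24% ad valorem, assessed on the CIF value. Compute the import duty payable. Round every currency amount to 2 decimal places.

Import duty = 166908.22 × 24% = 40057.97

Import duty: CNY 40057.97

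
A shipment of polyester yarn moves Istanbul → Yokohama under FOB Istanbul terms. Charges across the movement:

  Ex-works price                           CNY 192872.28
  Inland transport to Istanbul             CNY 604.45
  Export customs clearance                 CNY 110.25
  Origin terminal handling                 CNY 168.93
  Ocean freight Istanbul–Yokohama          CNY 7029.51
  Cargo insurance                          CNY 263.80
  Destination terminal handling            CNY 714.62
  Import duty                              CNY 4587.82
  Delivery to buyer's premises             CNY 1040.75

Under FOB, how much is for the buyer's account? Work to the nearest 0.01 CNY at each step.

Buyer's account: CNY 13636.50

FOB: the seller bears costs until goods are on board at the origin port; the buyer bears freight, insurance and all costs thereafter.
Seller's account: goods 192872.28 + inland to port 604.45 + export clearance 110.25 + origin terminal 168.93 = 193755.91
Buyer's account: freight 7029.51 + insurance 263.80 + destination terminal 714.62 + duty 4587.82 + delivery 1040.75 = 13636.50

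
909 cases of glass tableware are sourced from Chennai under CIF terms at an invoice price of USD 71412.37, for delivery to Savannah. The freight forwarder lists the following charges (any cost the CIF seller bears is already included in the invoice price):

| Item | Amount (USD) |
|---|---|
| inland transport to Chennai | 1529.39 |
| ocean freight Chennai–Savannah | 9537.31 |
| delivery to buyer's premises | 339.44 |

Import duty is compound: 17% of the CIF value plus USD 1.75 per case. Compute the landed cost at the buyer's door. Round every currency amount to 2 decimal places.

Total landed cost: USD 85482.66

CIF: the seller pays costs through ocean freight and marine insurance to the destination port.
Already in the invoice (seller's account under CIF): inland to port, freight — exclude.
The CIF price already equals the CIF value: 71412.37
Ad valorem component: 71412.37 × 17% = 12140.10
Specific component: 909 × 1.75 = 1590.75
Import duty = 12140.10 + 1590.75 = 13730.85
Buyer bears: delivery 339.44 + duty 13730.85 = 14070.29
Landed cost = invoice 71412.37 + 14070.29 = 85482.66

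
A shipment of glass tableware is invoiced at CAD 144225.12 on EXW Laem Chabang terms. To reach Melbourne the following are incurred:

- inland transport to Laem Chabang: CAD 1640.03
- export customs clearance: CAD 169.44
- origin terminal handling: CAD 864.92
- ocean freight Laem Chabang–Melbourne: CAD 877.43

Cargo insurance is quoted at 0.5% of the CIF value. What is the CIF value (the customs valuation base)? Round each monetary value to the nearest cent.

CIF value: CAD 148519.54

Let C be the CIF value. C = EXW price + pre-shipment costs + freight + 0.5% × C
C − 0.5% × C = 144225.12 + 1640.03 + 169.44 + 864.92 + 877.43
0.995 × C = 147776.94
C = 147776.94 / 0.995 = 148519.54
Insurance premium = 0.5% × 148519.54 = 742.60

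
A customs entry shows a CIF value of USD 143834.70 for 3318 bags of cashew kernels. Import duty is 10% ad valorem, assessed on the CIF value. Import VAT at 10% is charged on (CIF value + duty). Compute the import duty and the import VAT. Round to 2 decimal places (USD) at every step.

Import duty: USD 14383.47; import VAT: USD 15821.82

Import duty = 143834.70 × 10% = 14383.47
VAT base = CIF + duty = 143834.70 + 14383.47 = 158218.17
Import VAT = 158218.17 × 10% = 15821.82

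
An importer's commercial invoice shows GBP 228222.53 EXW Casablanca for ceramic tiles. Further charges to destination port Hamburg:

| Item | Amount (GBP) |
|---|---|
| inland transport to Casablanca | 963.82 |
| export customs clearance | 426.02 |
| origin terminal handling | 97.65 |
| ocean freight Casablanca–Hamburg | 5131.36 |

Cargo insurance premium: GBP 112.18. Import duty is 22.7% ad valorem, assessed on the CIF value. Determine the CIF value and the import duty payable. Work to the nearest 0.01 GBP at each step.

CIF value: GBP 234953.56; import duty: GBP 53334.46

CIF = EXW price + pre-shipment costs + freight + insurance
CIF = 228222.53 + 963.82 + 426.02 + 97.65 + 5131.36 + 112.18 = 234953.56
Import duty = 234953.56 × 22.7% = 53334.46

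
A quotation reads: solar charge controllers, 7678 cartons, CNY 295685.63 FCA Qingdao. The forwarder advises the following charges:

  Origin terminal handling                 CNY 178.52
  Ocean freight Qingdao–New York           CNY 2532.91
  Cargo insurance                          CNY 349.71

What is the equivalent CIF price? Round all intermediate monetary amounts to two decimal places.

From FCA to CIF, the seller additionally bears: origin terminal, freight, insurance.
CIF price = 295685.63 + 178.52 + 2532.91 + 349.71 = 298746.77

CIF price: CNY 298746.77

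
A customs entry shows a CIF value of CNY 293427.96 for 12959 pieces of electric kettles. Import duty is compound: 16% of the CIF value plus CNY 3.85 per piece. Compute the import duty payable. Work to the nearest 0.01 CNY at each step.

Import duty: CNY 96840.62

Ad valorem component: 293427.96 × 16% = 46948.47
Specific component: 12959 × 3.85 = 49892.15
Import duty = 46948.47 + 49892.15 = 96840.62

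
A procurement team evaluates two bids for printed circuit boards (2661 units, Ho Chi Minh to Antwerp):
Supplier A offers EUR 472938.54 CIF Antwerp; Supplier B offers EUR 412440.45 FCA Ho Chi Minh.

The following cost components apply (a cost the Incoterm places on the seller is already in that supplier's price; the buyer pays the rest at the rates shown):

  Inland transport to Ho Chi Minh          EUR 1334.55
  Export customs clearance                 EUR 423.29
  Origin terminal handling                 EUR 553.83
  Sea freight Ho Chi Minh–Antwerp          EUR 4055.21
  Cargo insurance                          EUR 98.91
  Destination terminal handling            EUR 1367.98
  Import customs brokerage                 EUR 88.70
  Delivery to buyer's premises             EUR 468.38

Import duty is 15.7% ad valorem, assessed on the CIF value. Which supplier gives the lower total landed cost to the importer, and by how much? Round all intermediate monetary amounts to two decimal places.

Supplier A (CIF):
The CIF price already equals the CIF value: 472938.54
Import duty = 472938.54 × 15.7% = 74251.35
Buyer bears (A): 1367.98 + 88.70 + 468.38 = 1925.06
Landed cost (A) = invoice 472938.54 + 1925.06 + duty 74251.35 = 549114.95
Supplier B (FCA):
CIF value = FCA price + origin terminal + freight + insurance = 412440.45 + 553.83 + 4055.21 + 98.91 = 417148.40
Import duty = 417148.40 × 15.7% = 65492.30
Buyer bears (B): 553.83 + 4055.21 + 98.91 + 1367.98 + 88.70 + 468.38 = 6633.01
Landed cost (B) = invoice 412440.45 + 6633.01 + duty 65492.30 = 484565.76
Difference = |549114.95 − 484565.76| = 64549.19

Supplier B is cheaper by EUR 64549.19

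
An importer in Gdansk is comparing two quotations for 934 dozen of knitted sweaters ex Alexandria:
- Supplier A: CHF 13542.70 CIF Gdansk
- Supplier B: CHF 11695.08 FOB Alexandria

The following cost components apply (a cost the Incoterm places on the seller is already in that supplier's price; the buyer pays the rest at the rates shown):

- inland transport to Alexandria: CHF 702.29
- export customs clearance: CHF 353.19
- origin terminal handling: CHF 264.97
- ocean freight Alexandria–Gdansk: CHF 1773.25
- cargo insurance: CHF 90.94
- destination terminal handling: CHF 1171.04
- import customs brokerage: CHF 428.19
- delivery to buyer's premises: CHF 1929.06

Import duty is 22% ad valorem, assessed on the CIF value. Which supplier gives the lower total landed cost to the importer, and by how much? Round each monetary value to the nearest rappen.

Supplier A is cheaper by CHF 20.22

Supplier A (CIF):
The CIF price already equals the CIF value: 13542.70
Import duty = 13542.70 × 22% = 2979.39
Buyer bears (A): 1171.04 + 428.19 + 1929.06 = 3528.29
Landed cost (A) = invoice 13542.70 + 3528.29 + duty 2979.39 = 20050.38
Supplier B (FOB):
CIF value = FOB price + freight + insurance = 11695.08 + 1773.25 + 90.94 = 13559.27
Import duty = 13559.27 × 22% = 2983.04
Buyer bears (B): 1773.25 + 90.94 + 1171.04 + 428.19 + 1929.06 = 5392.48
Landed cost (B) = invoice 11695.08 + 5392.48 + duty 2983.04 = 20070.60
Difference = |20050.38 − 20070.60| = 20.22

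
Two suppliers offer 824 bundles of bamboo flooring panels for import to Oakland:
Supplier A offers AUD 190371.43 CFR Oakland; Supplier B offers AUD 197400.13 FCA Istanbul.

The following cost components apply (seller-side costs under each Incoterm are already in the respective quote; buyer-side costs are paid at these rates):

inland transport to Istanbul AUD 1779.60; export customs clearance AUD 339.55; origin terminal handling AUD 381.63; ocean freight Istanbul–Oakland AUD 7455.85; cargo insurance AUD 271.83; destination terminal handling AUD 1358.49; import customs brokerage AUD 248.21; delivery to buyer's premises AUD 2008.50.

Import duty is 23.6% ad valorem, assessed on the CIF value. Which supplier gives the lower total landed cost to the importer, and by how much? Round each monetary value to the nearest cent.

Supplier A is cheaper by AUD 18374.60

Supplier A (CFR):
CIF value = CFR price + insurance = 190371.43 + 271.83 = 190643.26
Import duty = 190643.26 × 23.6% = 44991.81
Buyer bears (A): 271.83 + 1358.49 + 248.21 + 2008.50 = 3887.03
Landed cost (A) = invoice 190371.43 + 3887.03 + duty 44991.81 = 239250.27
Supplier B (FCA):
CIF value = FCA price + origin terminal + freight + insurance = 197400.13 + 381.63 + 7455.85 + 271.83 = 205509.44
Import duty = 205509.44 × 23.6% = 48500.23
Buyer bears (B): 381.63 + 7455.85 + 271.83 + 1358.49 + 248.21 + 2008.50 = 11724.51
Landed cost (B) = invoice 197400.13 + 11724.51 + duty 48500.23 = 257624.87
Difference = |239250.27 − 257624.87| = 18374.60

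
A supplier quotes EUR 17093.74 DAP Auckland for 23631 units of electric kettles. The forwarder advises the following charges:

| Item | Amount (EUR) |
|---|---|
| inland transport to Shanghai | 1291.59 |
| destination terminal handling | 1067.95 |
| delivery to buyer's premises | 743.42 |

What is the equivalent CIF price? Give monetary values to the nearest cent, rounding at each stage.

Not relevant to the conversion: inland to port — on the seller under both DAP and CIF; already in the DAP price and stays in the CIF price.
From DAP to CIF, the seller no longer bears: destination terminal, delivery.
CIF price = 17093.74 − 1067.95 − 743.42 = 15282.37

CIF price: EUR 15282.37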